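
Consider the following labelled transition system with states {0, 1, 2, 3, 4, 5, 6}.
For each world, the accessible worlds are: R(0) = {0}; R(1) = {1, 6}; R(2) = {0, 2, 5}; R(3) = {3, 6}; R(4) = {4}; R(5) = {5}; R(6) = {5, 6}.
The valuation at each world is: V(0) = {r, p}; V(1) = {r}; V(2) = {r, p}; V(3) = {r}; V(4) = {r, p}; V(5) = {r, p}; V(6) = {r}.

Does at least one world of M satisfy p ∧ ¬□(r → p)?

No

Recall that □ψ holds at a world iff ψ holds at every accessible world, and ◇ψ holds iff ψ holds at some accessible world.
Let φ = p ∧ ¬□(r → p). Evaluate φ at each world:
  0 (successors {0}): φ is false.
  1 (successors {1, 6}): φ is false.
  2 (successors {0, 2, 5}): φ is false.
  3 (successors {3, 6}): φ is false.
  4 (successors {4}): φ is false.
  5 (successors {5}): φ is false.
  6 (successors {5, 6}): φ is false.
For instance, at 6:
  At 6: p is false, ¬□(r → p) is true, so p ∧ ¬□(r → p) is false.
    At 6: □(r → p) is false, so ¬□(r → p) is true.
      At 6: □(r → p) requires r → p at every successor {5, 6}.
        r → p fails at 6, so □(r → p) is false at 6.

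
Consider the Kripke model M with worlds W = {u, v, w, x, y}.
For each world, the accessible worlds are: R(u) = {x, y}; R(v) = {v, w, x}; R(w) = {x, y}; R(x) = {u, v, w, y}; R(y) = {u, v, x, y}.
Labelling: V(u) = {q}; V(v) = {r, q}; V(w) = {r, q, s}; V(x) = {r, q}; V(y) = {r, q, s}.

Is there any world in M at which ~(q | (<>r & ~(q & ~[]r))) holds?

Let φ = ~(q | (<>r & ~(q & ~[]r))). Evaluate φ at each world:
  u (successors {x, y}): φ is false.
  v (successors {v, w, x}): φ is false.
  w (successors {x, y}): φ is false.
  x (successors {u, v, w, y}): φ is false.
  y (successors {u, v, x, y}): φ is false.
For instance, at w:
  At w: q | (<>r & ~(q & ~[]r)) is true, so ~(q | (<>r & ~(q & ~[]r))) is false.
    At w: q is true, <>r & ~(q & ~[]r) is true, so q | (<>r & ~(q & ~[]r)) is true.
      At w: <>r is true, ~(q & ~[]r) is true, so <>r & ~(q & ~[]r) is true.

No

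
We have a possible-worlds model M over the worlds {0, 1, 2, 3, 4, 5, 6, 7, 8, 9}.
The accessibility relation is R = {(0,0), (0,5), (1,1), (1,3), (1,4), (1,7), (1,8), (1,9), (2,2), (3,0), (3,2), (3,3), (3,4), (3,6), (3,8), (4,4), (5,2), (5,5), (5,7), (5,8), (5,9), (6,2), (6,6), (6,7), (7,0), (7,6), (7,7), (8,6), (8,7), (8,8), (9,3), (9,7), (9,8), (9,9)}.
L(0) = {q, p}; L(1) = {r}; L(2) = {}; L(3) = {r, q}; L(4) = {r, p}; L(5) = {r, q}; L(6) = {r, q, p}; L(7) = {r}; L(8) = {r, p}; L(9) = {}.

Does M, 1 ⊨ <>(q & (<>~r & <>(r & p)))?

Yes

Recall that <>ψ holds at a world iff ψ holds at some accessible world.
At 1: <>(q & (<>~r & <>(r & p))) requires q & (<>~r & <>(r & p)) at some successor in {1, 3, 4, 7, 8, 9}.
  q & (<>~r & <>(r & p)) holds at 3, so <>(q & (<>~r & <>(r & p))) is true at 1.
    At 3: q is true, <>~r & <>(r & p) is true, so q & (<>~r & <>(r & p)) is true.
      At 3: <>~r is true, <>(r & p) is true, so <>~r & <>(r & p) is true.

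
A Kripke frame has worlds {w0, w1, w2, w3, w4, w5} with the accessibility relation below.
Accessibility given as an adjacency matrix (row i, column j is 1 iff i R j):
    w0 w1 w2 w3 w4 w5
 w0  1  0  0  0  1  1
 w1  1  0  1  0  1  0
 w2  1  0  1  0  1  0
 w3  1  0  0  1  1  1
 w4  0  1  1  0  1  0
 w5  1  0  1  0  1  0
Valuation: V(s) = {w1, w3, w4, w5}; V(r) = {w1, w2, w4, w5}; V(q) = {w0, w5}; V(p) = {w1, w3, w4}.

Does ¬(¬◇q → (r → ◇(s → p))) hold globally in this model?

No

Recall that ◇ψ holds at a world iff ψ holds at some accessible world.
Let φ = ¬(¬◇q → (r → ◇(s → p))). Evaluate φ at each world:
  w0 (successors {w0, w4, w5}): φ is false.
  w1 (successors {w0, w2, w4}): φ is false.
  w2 (successors {w0, w2, w4}): φ is false.
  w3 (successors {w0, w3, w4, w5}): φ is false.
  w4 (successors {w1, w2, w4}): φ is false.
  w5 (successors {w0, w2, w4}): φ is false.
Detail at w0 (counterexample):
  At w0: ¬◇q → (r → ◇(s → p)) is true, so ¬(¬◇q → (r → ◇(s → p))) is false.
    At w0: ¬◇q is false, r → ◇(s → p) is true, so ¬◇q → (r → ◇(s → p)) is true.
      At w0: ◇q is true, so ¬◇q is false.
      At w0: r is false, ◇(s → p) is true, so r → ◇(s → p) is true.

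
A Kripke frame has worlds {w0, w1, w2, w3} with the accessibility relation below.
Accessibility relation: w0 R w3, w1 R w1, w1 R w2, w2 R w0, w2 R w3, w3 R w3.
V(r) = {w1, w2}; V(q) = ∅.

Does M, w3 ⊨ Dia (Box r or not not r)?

At w3: Dia (Box r or not not r) requires Box r or not not r at some successor in {w3}.
  At w3: Box r or not not r is false.
So Dia (Box r or not not r) is false at w3.

No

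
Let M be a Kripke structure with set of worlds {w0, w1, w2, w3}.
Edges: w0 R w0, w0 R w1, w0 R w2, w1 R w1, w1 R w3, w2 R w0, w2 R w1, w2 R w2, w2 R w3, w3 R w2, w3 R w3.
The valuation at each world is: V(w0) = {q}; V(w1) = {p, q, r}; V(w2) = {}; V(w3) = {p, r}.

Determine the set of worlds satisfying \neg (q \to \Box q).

w0, w1

Let φ = \neg (q \to \Box q). Evaluate φ at each world:
  w0 (successors {w0, w1, w2}): φ is true.
  w1 (successors {w1, w3}): φ is true.
  w2 (successors {w0, w1, w2, w3}): φ is false.
  w3 (successors {w2, w3}): φ is false.
For instance, at w3:
  At w3: q \to \Box q is true, so \neg (q \to \Box q) is false.
    At w3: q is false, \Box q is false, so q \to \Box q is true.
      At w3: \Box q requires q at every successor {w2, w3}.
        q fails at w2, so \Box q is false at w3.
Satisfying worlds: {w0, w1}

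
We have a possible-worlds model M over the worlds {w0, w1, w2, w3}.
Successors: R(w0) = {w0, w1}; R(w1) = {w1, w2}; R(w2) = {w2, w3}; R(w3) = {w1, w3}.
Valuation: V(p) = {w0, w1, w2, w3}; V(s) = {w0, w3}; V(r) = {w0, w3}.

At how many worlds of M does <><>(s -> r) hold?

Recall that <>ψ holds at a world iff ψ holds at some accessible world.
Let φ = <><>(s -> r). Evaluate φ at each world:
  w0 (successors {w0, w1}): φ is true.
  w1 (successors {w1, w2}): φ is true.
  w2 (successors {w2, w3}): φ is true.
  w3 (successors {w1, w3}): φ is true.
For instance, at w1:
  At w1: <><>(s -> r) requires <>(s -> r) at some successor in {w1, w2}.
    <>(s -> r) holds at w1, so <><>(s -> r) is true at w1.
      At w1: <>(s -> r) requires s -> r at some successor in {w1, w2}.
        s -> r holds at w1, so <>(s -> r) is true at w1.
Satisfying worlds: {w0, w1, w2, w3}

4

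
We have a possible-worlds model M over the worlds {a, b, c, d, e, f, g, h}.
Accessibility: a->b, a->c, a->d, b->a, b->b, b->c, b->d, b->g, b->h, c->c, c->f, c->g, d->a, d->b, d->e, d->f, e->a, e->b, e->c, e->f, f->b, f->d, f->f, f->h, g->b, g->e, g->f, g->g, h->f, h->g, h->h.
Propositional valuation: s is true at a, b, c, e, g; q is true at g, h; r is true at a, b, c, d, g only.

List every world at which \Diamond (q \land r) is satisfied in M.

Recall that \Diamond ψ holds at a world iff ψ holds at some accessible world.
Let φ = \Diamond (q \land r). Evaluate φ at each world:
  a (successors {b, c, d}): φ is false.
  b (successors {a, b, c, d, g, h}): φ is true.
  c (successors {c, f, g}): φ is true.
  d (successors {a, b, e, f}): φ is false.
  e (successors {a, b, c, f}): φ is false.
  f (successors {b, d, f, h}): φ is false.
  g (successors {b, e, f, g}): φ is true.
  h (successors {f, g, h}): φ is true.
For instance, at b:
  At b: \Diamond (q \land r) requires q \land r at some successor in {a, b, c, d, g, h}.
    q \land r holds at g, so \Diamond (q \land r) is true at b.
Satisfying worlds: {b, c, g, h}

b, c, g, h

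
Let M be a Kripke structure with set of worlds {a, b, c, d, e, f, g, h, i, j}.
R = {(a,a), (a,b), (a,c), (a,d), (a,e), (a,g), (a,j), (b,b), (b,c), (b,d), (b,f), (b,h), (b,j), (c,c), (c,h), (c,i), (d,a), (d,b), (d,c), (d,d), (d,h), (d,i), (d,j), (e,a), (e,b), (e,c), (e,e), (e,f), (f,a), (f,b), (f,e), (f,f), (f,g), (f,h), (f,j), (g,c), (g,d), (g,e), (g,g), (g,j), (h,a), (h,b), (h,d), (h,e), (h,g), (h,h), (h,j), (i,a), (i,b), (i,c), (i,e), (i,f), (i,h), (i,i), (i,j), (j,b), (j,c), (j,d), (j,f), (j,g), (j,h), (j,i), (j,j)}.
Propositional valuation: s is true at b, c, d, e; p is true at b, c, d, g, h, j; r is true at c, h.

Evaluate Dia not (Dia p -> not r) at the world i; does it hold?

At i: Dia not (Dia p -> not r) requires not (Dia p -> not r) at some successor in {a, b, c, e, f, h, i, j}.
  not (Dia p -> not r) holds at c, so Dia not (Dia p -> not r) is true at i.
    At c: Dia p -> not r is false, so not (Dia p -> not r) is true.
      At c: Dia p is true, not r is false, so Dia p -> not r is false.

Yes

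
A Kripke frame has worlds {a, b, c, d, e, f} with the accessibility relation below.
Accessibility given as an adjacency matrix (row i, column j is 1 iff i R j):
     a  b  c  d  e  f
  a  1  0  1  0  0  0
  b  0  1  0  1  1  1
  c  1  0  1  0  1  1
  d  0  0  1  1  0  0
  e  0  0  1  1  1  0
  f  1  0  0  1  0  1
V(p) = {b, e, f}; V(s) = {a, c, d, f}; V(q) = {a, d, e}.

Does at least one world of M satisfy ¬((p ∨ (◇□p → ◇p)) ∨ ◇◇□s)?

Recall that □ψ holds at a world iff ψ holds at every accessible world, and ◇ψ holds iff ψ holds at some accessible world.
Let φ = ¬((p ∨ (◇□p → ◇p)) ∨ ◇◇□s). Evaluate φ at each world:
  a (successors {a, c}): φ is false.
  b (successors {b, d, e, f}): φ is false.
  c (successors {a, c, e, f}): φ is false.
  d (successors {c, d}): φ is false.
  e (successors {c, d, e}): φ is false.
  f (successors {a, d, f}): φ is false.
For instance, at c:
  At c: (p ∨ (◇□p → ◇p)) ∨ ◇◇□s is true, so ¬((p ∨ (◇□p → ◇p)) ∨ ◇◇□s) is false.
    At c: p ∨ (◇□p → ◇p) is true, ◇◇□s is true, so (p ∨ (◇□p → ◇p)) ∨ ◇◇□s is true.
      At c: p is false, ◇□p → ◇p is true, so p ∨ (◇□p → ◇p) is true.
      At c: ◇◇□s requires ◇□s at some successor in {a, c, e, f}.
        ◇□s holds at a, so ◇◇□s is true at c.

No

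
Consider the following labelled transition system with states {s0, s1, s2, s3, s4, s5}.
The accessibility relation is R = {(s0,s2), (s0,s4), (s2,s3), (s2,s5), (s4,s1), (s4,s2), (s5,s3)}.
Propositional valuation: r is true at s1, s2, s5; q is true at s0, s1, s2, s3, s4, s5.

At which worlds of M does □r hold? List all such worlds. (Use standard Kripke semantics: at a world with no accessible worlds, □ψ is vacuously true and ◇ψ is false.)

Recall that □ψ holds at a world iff ψ holds at every accessible world, and ◇ψ holds iff ψ holds at some accessible world.
Let φ = □r. Evaluate φ at each world:
  s0 (successors {s2, s4}): φ is false.
  s1 (successors ∅): φ is true.
  s2 (successors {s3, s5}): φ is false.
  s3 (successors ∅): φ is true.
  s4 (successors {s1, s2}): φ is true.
  s5 (successors {s3}): φ is false.
For instance, at s5:
  At s5: □r requires r at every successor {s3}.
    r fails at s3, so □r is false at s5.
Satisfying worlds: {s1, s3, s4}

s1, s3, s4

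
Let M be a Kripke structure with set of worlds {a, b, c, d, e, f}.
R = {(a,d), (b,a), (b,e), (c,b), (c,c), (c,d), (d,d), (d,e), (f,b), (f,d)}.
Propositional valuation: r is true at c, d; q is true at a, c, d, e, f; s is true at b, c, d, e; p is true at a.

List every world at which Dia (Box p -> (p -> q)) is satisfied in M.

Let φ = Dia (Box p -> (p -> q)). Evaluate φ at each world:
  a (successors {d}): φ is true.
  b (successors {a, e}): φ is true.
  c (successors {b, c, d}): φ is true.
  d (successors {d, e}): φ is true.
  e (successors ∅): φ is false.
  f (successors {b, d}): φ is true.
For instance, at d:
  At d: Dia (Box p -> (p -> q)) requires Box p -> (p -> q) at some successor in {d, e}.
    Box p -> (p -> q) holds at d, so Dia (Box p -> (p -> q)) is true at d.
      At d: Box p is false, p -> q is true, so Box p -> (p -> q) is true.
Satisfying worlds: {a, b, c, d, f}

a, b, c, d, f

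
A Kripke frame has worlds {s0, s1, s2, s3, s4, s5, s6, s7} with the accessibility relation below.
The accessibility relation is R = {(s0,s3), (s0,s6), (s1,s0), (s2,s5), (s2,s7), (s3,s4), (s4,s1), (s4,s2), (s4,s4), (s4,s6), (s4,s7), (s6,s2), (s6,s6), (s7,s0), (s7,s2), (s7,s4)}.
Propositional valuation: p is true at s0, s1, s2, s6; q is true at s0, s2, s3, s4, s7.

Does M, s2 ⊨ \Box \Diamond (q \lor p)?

At s2: \Box \Diamond (q \lor p) requires \Diamond (q \lor p) at every successor {s5, s7}.
  \Diamond (q \lor p) fails at s5, so \Box \Diamond (q \lor p) is false at s2.
    At s5: no accessible worlds, so \Diamond (q \lor p) is false.

No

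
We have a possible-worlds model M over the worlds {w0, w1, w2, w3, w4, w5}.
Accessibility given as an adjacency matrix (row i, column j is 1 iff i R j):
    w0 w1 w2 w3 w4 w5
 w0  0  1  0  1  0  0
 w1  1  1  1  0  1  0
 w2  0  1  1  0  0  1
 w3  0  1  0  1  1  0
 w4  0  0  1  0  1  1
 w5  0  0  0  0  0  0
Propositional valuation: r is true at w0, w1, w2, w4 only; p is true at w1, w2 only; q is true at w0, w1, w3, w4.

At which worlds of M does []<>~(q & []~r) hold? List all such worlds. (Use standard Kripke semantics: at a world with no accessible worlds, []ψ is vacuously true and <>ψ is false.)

w0, w1, w3, w5

Let φ = []<>~(q & []~r). Evaluate φ at each world:
  w0 (successors {w1, w3}): φ is true.
  w1 (successors {w0, w1, w2, w4}): φ is true.
  w2 (successors {w1, w2, w5}): φ is false.
  w3 (successors {w1, w3, w4}): φ is true.
  w4 (successors {w2, w4, w5}): φ is false.
  w5 (successors ∅): φ is true.
For instance, at w1:
  At w1: []<>~(q & []~r) requires <>~(q & []~r) at every successor {w0, w1, w2, w4}.
    At w0: <>~(q & []~r) is true.
    At w1: <>~(q & []~r) is true.
    At w2: <>~(q & []~r) is true.
    At w4: <>~(q & []~r) is true.
  So []<>~(q & []~r) is true at w1.
Satisfying worlds: {w0, w1, w3, w5}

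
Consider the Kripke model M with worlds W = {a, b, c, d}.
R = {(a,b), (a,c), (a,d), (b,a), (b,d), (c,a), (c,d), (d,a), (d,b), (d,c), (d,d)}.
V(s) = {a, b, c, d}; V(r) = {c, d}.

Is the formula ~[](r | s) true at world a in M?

No

At a: [](r | s) is true, so ~[](r | s) is false.
  At a: [](r | s) requires r | s at every successor {b, c, d}.
    At b: r | s is true.
    At c: r | s is true.
    At d: r | s is true.
  So [](r | s) is true at a.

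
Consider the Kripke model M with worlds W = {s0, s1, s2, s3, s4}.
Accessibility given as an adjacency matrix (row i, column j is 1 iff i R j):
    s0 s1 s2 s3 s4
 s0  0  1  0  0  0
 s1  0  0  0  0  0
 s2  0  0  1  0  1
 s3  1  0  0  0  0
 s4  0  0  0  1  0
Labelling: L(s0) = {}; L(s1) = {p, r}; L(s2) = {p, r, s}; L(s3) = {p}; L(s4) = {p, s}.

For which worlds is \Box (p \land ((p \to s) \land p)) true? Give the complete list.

s1, s2

Recall that \Box ψ holds at a world iff ψ holds at every accessible world, and \Diamond ψ holds iff ψ holds at some accessible world.
Let φ = \Box (p \land ((p \to s) \land p)). Evaluate φ at each world:
  s0 (successors {s1}): φ is false.
  s1 (successors ∅): φ is true.
  s2 (successors {s2, s4}): φ is true.
  s3 (successors {s0}): φ is false.
  s4 (successors {s3}): φ is false.
For instance, at s0:
  At s0: \Box (p \land ((p \to s) \land p)) requires p \land ((p \to s) \land p) at every successor {s1}.
    p \land ((p \to s) \land p) fails at s1, so \Box (p \land ((p \to s) \land p)) is false at s0.
Satisfying worlds: {s1, s2}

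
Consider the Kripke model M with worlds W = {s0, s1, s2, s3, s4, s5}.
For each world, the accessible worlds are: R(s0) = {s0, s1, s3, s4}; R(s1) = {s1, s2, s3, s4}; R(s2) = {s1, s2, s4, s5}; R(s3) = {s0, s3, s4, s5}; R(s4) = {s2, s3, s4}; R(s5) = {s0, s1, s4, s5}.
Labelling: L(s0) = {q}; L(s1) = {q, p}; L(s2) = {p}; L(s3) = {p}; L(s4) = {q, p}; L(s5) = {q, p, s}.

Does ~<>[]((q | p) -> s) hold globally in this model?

Yes

Recall that []ψ holds at a world iff ψ holds at every accessible world, and <>ψ holds iff ψ holds at some accessible world.
Let φ = ~<>[]((q | p) -> s). Evaluate φ at each world:
  s0 (successors {s0, s1, s3, s4}): φ is true.
  s1 (successors {s1, s2, s3, s4}): φ is true.
  s2 (successors {s1, s2, s4, s5}): φ is true.
  s3 (successors {s0, s3, s4, s5}): φ is true.
  s4 (successors {s2, s3, s4}): φ is true.
  s5 (successors {s0, s1, s4, s5}): φ is true.
For instance, at s0:
  At s0: <>[]((q | p) -> s) is false, so ~<>[]((q | p) -> s) is true.
    At s0: <>[]((q | p) -> s) requires []((q | p) -> s) at some successor in {s0, s1, s3, s4}.
      At s0: []((q | p) -> s) is false.
      At s1: []((q | p) -> s) is false.
      At s3: []((q | p) -> s) is false.
      At s4: []((q | p) -> s) is false.
    So <>[]((q | p) -> s) is false at s0.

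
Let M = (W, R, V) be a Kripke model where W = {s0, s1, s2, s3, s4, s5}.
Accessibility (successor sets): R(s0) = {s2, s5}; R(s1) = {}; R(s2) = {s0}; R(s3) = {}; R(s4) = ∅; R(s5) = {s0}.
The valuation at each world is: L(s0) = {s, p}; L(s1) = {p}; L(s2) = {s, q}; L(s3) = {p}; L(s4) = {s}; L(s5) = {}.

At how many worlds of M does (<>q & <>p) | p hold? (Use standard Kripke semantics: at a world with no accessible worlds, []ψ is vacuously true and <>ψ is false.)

Let φ = (<>q & <>p) | p. Evaluate φ at each world:
  s0 (successors {s2, s5}): φ is true.
  s1 (successors ∅): φ is true.
  s2 (successors {s0}): φ is false.
  s3 (successors ∅): φ is true.
  s4 (successors ∅): φ is false.
  s5 (successors {s0}): φ is false.
For instance, at s2:
  At s2: <>q & <>p is false, p is false, so (<>q & <>p) | p is false.
    At s2: <>q is false, <>p is true, so <>q & <>p is false.
      At s2: <>q requires q at some successor in {s0}.
        At s0: q is false.
      So <>q is false at s2.
      At s2: <>p requires p at some successor in {s0}.
        p holds at s0, so <>p is true at s2.
Satisfying worlds: {s0, s1, s3}

3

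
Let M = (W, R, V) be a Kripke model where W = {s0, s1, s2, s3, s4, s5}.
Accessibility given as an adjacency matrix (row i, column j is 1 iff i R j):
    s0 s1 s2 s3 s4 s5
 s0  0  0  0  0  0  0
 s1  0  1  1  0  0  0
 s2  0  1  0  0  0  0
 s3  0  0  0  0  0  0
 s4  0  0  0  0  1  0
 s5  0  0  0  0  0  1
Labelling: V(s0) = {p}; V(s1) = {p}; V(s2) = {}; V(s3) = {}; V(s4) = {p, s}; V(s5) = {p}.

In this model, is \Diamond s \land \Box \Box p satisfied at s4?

Recall that \Box ψ holds at a world iff ψ holds at every accessible world, and \Diamond ψ holds iff ψ holds at some accessible world.
At s4: \Diamond s is true, \Box \Box p is true, so \Diamond s \land \Box \Box p is true.
  At s4: \Diamond s requires s at some successor in {s4}.
    s holds at s4, so \Diamond s is true at s4.
  At s4: \Box \Box p requires \Box p at every successor {s4}.
      At s4: \Box p requires p at every successor {s4}.
        At s4: p is true.
      So \Box p is true at s4.
  So \Box \Box p is true at s4.

Yes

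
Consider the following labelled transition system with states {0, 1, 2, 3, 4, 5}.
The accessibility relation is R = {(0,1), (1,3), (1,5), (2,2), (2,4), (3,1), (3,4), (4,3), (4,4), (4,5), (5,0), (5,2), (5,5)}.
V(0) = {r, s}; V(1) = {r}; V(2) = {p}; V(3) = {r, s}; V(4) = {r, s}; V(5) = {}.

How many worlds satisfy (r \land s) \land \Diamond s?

2

Recall that \Diamond ψ holds at a world iff ψ holds at some accessible world.
Let φ = (r \land s) \land \Diamond s. Evaluate φ at each world:
  0 (successors {1}): φ is false.
  1 (successors {3, 5}): φ is false.
  2 (successors {2, 4}): φ is false.
  3 (successors {1, 4}): φ is true.
  4 (successors {3, 4, 5}): φ is true.
  5 (successors {0, 2, 5}): φ is false.
For instance, at 1:
  At 1: r \land s is false, \Diamond s is true, so (r \land s) \land \Diamond s is false.
    At 1: \Diamond s requires s at some successor in {3, 5}.
      s holds at 3, so \Diamond s is true at 1.
Satisfying worlds: {3, 4}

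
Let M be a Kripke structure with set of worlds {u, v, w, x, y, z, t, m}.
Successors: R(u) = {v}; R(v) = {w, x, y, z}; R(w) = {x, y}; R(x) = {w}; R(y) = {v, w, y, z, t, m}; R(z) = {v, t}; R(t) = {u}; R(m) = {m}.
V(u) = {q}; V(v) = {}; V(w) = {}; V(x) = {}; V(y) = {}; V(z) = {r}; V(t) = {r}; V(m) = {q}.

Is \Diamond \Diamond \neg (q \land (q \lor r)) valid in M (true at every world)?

Recall that \Diamond ψ holds at a world iff ψ holds at some accessible world.
Let φ = \Diamond \Diamond \neg (q \land (q \lor r)). Evaluate φ at each world:
  u (successors {v}): φ is true.
  v (successors {w, x, y, z}): φ is true.
  w (successors {x, y}): φ is true.
  x (successors {w}): φ is true.
  y (successors {v, w, y, z, t, m}): φ is true.
  z (successors {v, t}): φ is true.
  t (successors {u}): φ is true.
  m (successors {m}): φ is false.
Detail at m (counterexample):
  At m: \Diamond \Diamond \neg (q \land (q \lor r)) requires \Diamond \neg (q \land (q \lor r)) at some successor in {m}.
    At m: \Diamond \neg (q \land (q \lor r)) is false.
  So \Diamond \Diamond \neg (q \land (q \lor r)) is false at m.

No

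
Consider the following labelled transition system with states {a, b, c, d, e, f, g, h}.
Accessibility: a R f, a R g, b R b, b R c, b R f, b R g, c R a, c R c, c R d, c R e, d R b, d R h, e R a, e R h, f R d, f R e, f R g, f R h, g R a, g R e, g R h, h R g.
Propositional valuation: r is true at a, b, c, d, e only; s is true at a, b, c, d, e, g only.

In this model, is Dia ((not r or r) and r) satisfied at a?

At a: Dia ((not r or r) and r) requires (not r or r) and r at some successor in {f, g}.
  At f: (not r or r) and r is false.
  At g: (not r or r) and r is false.
So Dia ((not r or r) and r) is false at a.

No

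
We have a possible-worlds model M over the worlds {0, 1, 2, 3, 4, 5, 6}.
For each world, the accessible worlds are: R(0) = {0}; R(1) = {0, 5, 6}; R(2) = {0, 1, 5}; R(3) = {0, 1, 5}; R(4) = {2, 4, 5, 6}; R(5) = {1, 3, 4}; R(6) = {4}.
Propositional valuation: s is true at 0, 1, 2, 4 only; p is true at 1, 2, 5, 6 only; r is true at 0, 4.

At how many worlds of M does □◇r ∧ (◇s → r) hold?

2

Let φ = □◇r ∧ (◇s → r). Evaluate φ at each world:
  0 (successors {0}): φ is true.
  1 (successors {0, 5, 6}): φ is false.
  2 (successors {0, 1, 5}): φ is false.
  3 (successors {0, 1, 5}): φ is false.
  4 (successors {2, 4, 5, 6}): φ is true.
  5 (successors {1, 3, 4}): φ is false.
  6 (successors {4}): φ is false.
For instance, at 2:
  At 2: □◇r is true, ◇s → r is false, so □◇r ∧ (◇s → r) is false.
    At 2: □◇r requires ◇r at every successor {0, 1, 5}.
      At 0: ◇r is true.
      At 1: ◇r is true.
      At 5: ◇r is true.
    So □◇r is true at 2.
    At 2: ◇s is true, r is false, so ◇s → r is false.
      At 2: ◇s requires s at some successor in {0, 1, 5}.
        s holds at 0, so ◇s is true at 2.
Satisfying worlds: {0, 4}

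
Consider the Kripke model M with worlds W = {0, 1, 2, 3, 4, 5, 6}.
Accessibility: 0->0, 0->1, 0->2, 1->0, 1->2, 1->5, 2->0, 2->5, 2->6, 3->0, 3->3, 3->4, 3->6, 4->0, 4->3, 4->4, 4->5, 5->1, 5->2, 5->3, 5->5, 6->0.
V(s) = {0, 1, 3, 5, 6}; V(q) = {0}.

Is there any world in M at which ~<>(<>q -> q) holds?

No

Let φ = ~<>(<>q -> q). Evaluate φ at each world:
  0 (successors {0, 1, 2}): φ is false.
  1 (successors {0, 2, 5}): φ is false.
  2 (successors {0, 5, 6}): φ is false.
  3 (successors {0, 3, 4, 6}): φ is false.
  4 (successors {0, 3, 4, 5}): φ is false.
  5 (successors {1, 2, 3, 5}): φ is false.
  6 (successors {0}): φ is false.
For instance, at 4:
  At 4: <>(<>q -> q) is true, so ~<>(<>q -> q) is false.
    At 4: <>(<>q -> q) requires <>q -> q at some successor in {0, 3, 4, 5}.
      <>q -> q holds at 0, so <>(<>q -> q) is true at 4.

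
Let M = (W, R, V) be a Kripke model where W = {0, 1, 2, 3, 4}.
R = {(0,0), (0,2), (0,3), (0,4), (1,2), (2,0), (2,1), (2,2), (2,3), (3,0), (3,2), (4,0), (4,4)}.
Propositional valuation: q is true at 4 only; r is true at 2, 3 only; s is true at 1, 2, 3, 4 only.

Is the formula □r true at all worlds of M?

No

Recall that □ψ holds at a world iff ψ holds at every accessible world, and ◇ψ holds iff ψ holds at some accessible world.
Let φ = □r. Evaluate φ at each world:
  0 (successors {0, 2, 3, 4}): φ is false.
  1 (successors {2}): φ is true.
  2 (successors {0, 1, 2, 3}): φ is false.
  3 (successors {0, 2}): φ is false.
  4 (successors {0, 4}): φ is false.
Detail at 0 (counterexample):
  At 0: □r requires r at every successor {0, 2, 3, 4}.
    r fails at 0, so □r is false at 0.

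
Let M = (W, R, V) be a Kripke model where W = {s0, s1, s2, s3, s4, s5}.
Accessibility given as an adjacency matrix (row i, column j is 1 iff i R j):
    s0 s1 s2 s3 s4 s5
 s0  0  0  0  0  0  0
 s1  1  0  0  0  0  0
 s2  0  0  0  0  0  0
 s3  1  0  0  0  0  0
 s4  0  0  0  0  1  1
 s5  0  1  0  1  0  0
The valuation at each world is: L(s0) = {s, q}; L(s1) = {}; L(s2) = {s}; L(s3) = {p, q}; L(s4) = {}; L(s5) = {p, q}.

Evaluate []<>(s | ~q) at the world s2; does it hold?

At s2: no accessible worlds, so []<>(s | ~q) holds vacuously.

Yes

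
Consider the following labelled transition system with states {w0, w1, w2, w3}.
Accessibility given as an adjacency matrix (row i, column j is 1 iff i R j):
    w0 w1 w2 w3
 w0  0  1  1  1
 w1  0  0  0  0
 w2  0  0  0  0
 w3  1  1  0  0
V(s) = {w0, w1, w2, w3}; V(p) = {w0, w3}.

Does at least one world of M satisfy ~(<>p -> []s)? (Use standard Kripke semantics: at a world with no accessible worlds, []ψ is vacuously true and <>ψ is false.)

Let φ = ~(<>p -> []s). Evaluate φ at each world:
  w0 (successors {w1, w2, w3}): φ is false.
  w1 (successors ∅): φ is false.
  w2 (successors ∅): φ is false.
  w3 (successors {w0, w1}): φ is false.
For instance, at w3:
  At w3: <>p -> []s is true, so ~(<>p -> []s) is false.
    At w3: <>p is true, []s is true, so <>p -> []s is true.
      At w3: <>p requires p at some successor in {w0, w1}.
        p holds at w0, so <>p is true at w3.
      At w3: []s requires s at every successor {w0, w1}.
        At w0: s is true.
        At w1: s is true.
      So []s is true at w3.

No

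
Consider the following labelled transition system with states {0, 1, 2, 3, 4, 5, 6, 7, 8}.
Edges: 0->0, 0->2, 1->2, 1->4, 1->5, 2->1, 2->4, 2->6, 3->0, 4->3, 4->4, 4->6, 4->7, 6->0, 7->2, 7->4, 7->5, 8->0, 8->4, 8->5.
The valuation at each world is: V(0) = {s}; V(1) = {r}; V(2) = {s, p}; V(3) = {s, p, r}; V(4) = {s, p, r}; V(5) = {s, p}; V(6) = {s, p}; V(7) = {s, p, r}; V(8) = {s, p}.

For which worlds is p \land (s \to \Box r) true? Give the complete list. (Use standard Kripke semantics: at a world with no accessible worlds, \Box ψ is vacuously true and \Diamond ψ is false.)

Let φ = p \land (s \to \Box r). Evaluate φ at each world:
  0 (successors {0, 2}): φ is false.
  1 (successors {2, 4, 5}): φ is false.
  2 (successors {1, 4, 6}): φ is false.
  3 (successors {0}): φ is false.
  4 (successors {3, 4, 6, 7}): φ is false.
  5 (successors ∅): φ is true.
  6 (successors {0}): φ is false.
  7 (successors {2, 4, 5}): φ is false.
  8 (successors {0, 4, 5}): φ is false.
For instance, at 8:
  At 8: p is true, s \to \Box r is false, so p \land (s \to \Box r) is false.
    At 8: s is true, \Box r is false, so s \to \Box r is false.
      At 8: \Box r requires r at every successor {0, 4, 5}.
        r fails at 0, so \Box r is false at 8.
Satisfying worlds: {5}

5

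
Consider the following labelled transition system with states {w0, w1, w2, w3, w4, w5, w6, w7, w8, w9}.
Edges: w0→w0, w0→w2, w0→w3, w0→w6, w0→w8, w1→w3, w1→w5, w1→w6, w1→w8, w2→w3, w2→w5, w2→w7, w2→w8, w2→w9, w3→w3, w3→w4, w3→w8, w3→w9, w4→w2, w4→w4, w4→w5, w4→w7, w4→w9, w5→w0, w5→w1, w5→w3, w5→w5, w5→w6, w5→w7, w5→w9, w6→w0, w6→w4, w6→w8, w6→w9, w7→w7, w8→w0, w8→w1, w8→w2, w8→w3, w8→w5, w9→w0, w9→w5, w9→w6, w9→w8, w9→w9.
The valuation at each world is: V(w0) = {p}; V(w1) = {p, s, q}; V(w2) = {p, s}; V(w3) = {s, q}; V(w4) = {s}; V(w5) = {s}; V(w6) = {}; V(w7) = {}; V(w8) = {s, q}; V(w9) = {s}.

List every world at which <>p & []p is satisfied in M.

Let φ = <>p & []p. Evaluate φ at each world:
  w0 (successors {w0, w2, w3, w6, w8}): φ is false.
  w1 (successors {w3, w5, w6, w8}): φ is false.
  w2 (successors {w3, w5, w7, w8, w9}): φ is false.
  w3 (successors {w3, w4, w8, w9}): φ is false.
  w4 (successors {w2, w4, w5, w7, w9}): φ is false.
  w5 (successors {w0, w1, w3, w5, w6, w7, w9}): φ is false.
  w6 (successors {w0, w4, w8, w9}): φ is false.
  w7 (successors {w7}): φ is false.
  w8 (successors {w0, w1, w2, w3, w5}): φ is false.
  w9 (successors {w0, w5, w6, w8, w9}): φ is false.
For instance, at w2:
  At w2: <>p is false, []p is false, so <>p & []p is false.
    At w2: <>p requires p at some successor in {w3, w5, w7, w8, w9}.
      At w3: p is false.
      At w5: p is false.
      At w7: p is false.
      At w8: p is false.
      At w9: p is false.
    So <>p is false at w2.
    At w2: []p requires p at every successor {w3, w5, w7, w8, w9}.
      p fails at w3, so []p is false at w2.
Satisfying worlds: none.

none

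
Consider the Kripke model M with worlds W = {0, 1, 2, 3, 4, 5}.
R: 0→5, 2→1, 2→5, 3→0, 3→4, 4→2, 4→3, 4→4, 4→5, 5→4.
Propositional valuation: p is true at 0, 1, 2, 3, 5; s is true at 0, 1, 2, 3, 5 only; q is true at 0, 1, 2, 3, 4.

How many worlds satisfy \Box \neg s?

Recall that \Box ψ holds at a world iff ψ holds at every accessible world, and \Diamond ψ holds iff ψ holds at some accessible world.
Let φ = \Box \neg s. Evaluate φ at each world:
  0 (successors {5}): φ is false.
  1 (successors ∅): φ is true.
  2 (successors {1, 5}): φ is false.
  3 (successors {0, 4}): φ is false.
  4 (successors {2, 3, 4, 5}): φ is false.
  5 (successors {4}): φ is true.
For instance, at 2:
  At 2: \Box \neg s requires \neg s at every successor {1, 5}.
    \neg s fails at 1, so \Box \neg s is false at 2.
Satisfying worlds: {1, 5}

2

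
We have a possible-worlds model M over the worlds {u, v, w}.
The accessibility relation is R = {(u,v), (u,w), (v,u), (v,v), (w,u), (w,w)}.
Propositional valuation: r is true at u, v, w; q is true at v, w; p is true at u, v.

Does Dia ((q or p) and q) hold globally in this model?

Yes

Recall that Dia ψ holds at a world iff ψ holds at some accessible world.
Let φ = Dia ((q or p) and q). Evaluate φ at each world:
  u (successors {v, w}): φ is true.
  v (successors {u, v}): φ is true.
  w (successors {u, w}): φ is true.
For instance, at v:
  At v: Dia ((q or p) and q) requires (q or p) and q at some successor in {u, v}.
    (q or p) and q holds at v, so Dia ((q or p) and q) is true at v.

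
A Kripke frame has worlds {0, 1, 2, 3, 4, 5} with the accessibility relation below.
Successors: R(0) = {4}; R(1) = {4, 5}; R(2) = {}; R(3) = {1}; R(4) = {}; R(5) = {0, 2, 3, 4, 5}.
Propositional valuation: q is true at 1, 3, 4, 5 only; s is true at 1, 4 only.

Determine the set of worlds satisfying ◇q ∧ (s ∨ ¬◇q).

Let φ = ◇q ∧ (s ∨ ¬◇q). Evaluate φ at each world:
  0 (successors {4}): φ is false.
  1 (successors {4, 5}): φ is true.
  2 (successors ∅): φ is false.
  3 (successors {1}): φ is false.
  4 (successors ∅): φ is false.
  5 (successors {0, 2, 3, 4, 5}): φ is false.
For instance, at 5:
  At 5: ◇q is true, s ∨ ¬◇q is false, so ◇q ∧ (s ∨ ¬◇q) is false.
    At 5: ◇q requires q at some successor in {0, 2, 3, 4, 5}.
      q holds at 3, so ◇q is true at 5.
    At 5: s is false, ¬◇q is false, so s ∨ ¬◇q is false.
      At 5: ◇q is true, so ¬◇q is false.
Satisfying worlds: {1}

1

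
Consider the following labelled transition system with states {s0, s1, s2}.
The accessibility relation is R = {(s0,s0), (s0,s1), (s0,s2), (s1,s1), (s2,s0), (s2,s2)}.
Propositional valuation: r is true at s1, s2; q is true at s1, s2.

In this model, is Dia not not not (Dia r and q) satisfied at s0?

At s0: Dia not not not (Dia r and q) requires not not not (Dia r and q) at some successor in {s0, s1, s2}.
  not not not (Dia r and q) holds at s0, so Dia not not not (Dia r and q) is true at s0.
    At s0: not not (Dia r and q) is false, so not not not (Dia r and q) is true.
      At s0: not (Dia r and q) is true, so not not (Dia r and q) is false.

Yes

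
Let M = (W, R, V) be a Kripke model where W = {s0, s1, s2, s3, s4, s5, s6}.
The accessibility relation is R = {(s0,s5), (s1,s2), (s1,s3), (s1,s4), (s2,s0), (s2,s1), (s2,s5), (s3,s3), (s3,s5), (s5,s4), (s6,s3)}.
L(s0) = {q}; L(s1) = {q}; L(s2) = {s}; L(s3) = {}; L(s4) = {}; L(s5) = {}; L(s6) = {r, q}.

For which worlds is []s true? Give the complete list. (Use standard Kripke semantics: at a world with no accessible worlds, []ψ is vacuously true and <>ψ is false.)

s4

Recall that []ψ holds at a world iff ψ holds at every accessible world, and <>ψ holds iff ψ holds at some accessible world.
Let φ = []s. Evaluate φ at each world:
  s0 (successors {s5}): φ is false.
  s1 (successors {s2, s3, s4}): φ is false.
  s2 (successors {s0, s1, s5}): φ is false.
  s3 (successors {s3, s5}): φ is false.
  s4 (successors ∅): φ is true.
  s5 (successors {s4}): φ is false.
  s6 (successors {s3}): φ is false.
For instance, at s2:
  At s2: []s requires s at every successor {s0, s1, s5}.
    s fails at s0, so []s is false at s2.
Satisfying worlds: {s4}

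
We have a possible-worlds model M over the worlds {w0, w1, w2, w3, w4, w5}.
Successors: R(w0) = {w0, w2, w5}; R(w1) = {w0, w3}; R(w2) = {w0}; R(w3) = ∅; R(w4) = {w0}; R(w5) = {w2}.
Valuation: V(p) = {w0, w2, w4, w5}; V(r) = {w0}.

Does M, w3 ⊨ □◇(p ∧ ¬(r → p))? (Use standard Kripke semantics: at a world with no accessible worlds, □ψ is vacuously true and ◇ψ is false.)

Yes

Recall that □ψ holds at a world iff ψ holds at every accessible world, and ◇ψ holds iff ψ holds at some accessible world.
At w3: no accessible worlds, so □◇(p ∧ ¬(r → p)) holds vacuously.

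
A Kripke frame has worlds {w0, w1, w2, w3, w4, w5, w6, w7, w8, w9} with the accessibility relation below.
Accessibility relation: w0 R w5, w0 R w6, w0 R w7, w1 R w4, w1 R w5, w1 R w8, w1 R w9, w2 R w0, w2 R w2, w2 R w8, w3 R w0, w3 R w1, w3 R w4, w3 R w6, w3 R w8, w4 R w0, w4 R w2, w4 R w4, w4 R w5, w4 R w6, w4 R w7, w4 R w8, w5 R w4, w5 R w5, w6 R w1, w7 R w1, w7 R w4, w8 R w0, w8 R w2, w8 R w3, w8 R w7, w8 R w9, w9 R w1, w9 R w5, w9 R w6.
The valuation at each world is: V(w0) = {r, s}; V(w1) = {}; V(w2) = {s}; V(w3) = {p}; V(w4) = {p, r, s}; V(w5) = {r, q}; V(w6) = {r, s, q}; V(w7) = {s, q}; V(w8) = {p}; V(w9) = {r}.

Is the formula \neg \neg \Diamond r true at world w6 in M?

No

Recall that \Diamond ψ holds at a world iff ψ holds at some accessible world.
At w6: \neg \Diamond r is true, so \neg \neg \Diamond r is false.
  At w6: \Diamond r is false, so \neg \Diamond r is true.
    At w6: \Diamond r requires r at some successor in {w1}.
      At w1: r is false.
    So \Diamond r is false at w6.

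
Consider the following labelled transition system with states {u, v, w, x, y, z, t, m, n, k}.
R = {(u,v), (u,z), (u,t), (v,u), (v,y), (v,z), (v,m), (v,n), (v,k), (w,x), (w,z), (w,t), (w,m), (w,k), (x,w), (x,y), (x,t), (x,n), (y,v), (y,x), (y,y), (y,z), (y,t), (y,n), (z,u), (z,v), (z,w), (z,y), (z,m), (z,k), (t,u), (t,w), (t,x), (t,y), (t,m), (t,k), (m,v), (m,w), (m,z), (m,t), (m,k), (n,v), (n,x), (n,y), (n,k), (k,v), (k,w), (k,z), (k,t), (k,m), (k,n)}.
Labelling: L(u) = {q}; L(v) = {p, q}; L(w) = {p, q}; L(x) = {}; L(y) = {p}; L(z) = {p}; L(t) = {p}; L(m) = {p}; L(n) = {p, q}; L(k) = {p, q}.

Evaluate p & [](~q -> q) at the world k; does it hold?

No

At k: p is true, [](~q -> q) is false, so p & [](~q -> q) is false.
  At k: [](~q -> q) requires ~q -> q at every successor {v, w, z, t, m, n}.
    ~q -> q fails at z, so [](~q -> q) is false at k.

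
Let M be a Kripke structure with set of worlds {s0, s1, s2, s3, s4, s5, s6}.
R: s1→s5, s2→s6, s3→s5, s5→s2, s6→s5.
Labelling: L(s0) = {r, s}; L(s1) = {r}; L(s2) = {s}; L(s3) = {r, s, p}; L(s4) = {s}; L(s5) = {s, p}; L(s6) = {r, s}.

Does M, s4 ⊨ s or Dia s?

Recall that Dia ψ holds at a world iff ψ holds at some accessible world.
At s4: s is true, Dia s is false, so s or Dia s is true.
  At s4: no accessible worlds, so Dia s is false.

Yes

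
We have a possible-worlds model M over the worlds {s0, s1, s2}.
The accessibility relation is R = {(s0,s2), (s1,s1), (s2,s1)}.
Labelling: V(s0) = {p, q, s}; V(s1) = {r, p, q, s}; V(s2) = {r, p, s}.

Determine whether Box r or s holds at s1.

Yes

At s1: Box r is true, s is true, so Box r or s is true.
  At s1: Box r requires r at every successor {s1}.
    At s1: r is true.
  So Box r is true at s1.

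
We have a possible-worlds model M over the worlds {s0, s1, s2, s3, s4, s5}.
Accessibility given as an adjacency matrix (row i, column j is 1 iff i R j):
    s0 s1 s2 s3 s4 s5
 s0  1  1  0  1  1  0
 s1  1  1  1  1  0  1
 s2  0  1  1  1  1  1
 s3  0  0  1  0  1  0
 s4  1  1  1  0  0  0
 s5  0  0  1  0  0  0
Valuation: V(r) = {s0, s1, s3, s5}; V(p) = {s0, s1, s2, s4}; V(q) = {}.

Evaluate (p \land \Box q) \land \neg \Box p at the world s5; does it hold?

No

Recall that \Box ψ holds at a world iff ψ holds at every accessible world, and \Diamond ψ holds iff ψ holds at some accessible world.
At s5: p \land \Box q is false, \neg \Box p is false, so (p \land \Box q) \land \neg \Box p is false.
  At s5: p is false, \Box q is false, so p \land \Box q is false.
    At s5: \Box q requires q at every successor {s2}.
      q fails at s2, so \Box q is false at s5.
  At s5: \Box p is true, so \neg \Box p is false.
    At s5: \Box p requires p at every successor {s2}.
      At s2: p is true.
    So \Box p is true at s5.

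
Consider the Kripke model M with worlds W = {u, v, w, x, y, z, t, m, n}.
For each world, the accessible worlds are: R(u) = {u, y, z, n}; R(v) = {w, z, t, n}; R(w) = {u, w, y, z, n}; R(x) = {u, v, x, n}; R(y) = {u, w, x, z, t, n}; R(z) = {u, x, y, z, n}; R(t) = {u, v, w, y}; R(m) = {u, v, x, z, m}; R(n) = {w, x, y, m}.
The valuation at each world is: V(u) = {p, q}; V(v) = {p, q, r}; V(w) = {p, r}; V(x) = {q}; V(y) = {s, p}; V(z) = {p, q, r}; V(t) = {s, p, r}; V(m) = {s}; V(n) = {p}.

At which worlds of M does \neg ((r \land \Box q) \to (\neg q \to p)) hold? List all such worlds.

Let φ = \neg ((r \land \Box q) \to (\neg q \to p)). Evaluate φ at each world:
  u (successors {u, y, z, n}): φ is false.
  v (successors {w, z, t, n}): φ is false.
  w (successors {u, w, y, z, n}): φ is false.
  x (successors {u, v, x, n}): φ is false.
  y (successors {u, w, x, z, t, n}): φ is false.
  z (successors {u, x, y, z, n}): φ is false.
  t (successors {u, v, w, y}): φ is false.
  m (successors {u, v, x, z, m}): φ is false.
  n (successors {w, x, y, m}): φ is false.
For instance, at y:
  At y: (r \land \Box q) \to (\neg q \to p) is true, so \neg ((r \land \Box q) \to (\neg q \to p)) is false.
    At y: r \land \Box q is false, \neg q \to p is true, so (r \land \Box q) \to (\neg q \to p) is true.
      At y: r is false, \Box q is false, so r \land \Box q is false.
Satisfying worlds: none.

none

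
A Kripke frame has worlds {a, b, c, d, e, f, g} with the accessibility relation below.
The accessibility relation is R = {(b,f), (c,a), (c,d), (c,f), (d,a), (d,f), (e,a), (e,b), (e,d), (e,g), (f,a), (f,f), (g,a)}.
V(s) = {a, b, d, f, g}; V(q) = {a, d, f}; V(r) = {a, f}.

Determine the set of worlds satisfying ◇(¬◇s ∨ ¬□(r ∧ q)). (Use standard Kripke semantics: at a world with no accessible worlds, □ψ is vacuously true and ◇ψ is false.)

Let φ = ◇(¬◇s ∨ ¬□(r ∧ q)). Evaluate φ at each world:
  a (successors ∅): φ is false.
  b (successors {f}): φ is false.
  c (successors {a, d, f}): φ is true.
  d (successors {a, f}): φ is true.
  e (successors {a, b, d, g}): φ is true.
  f (successors {a, f}): φ is true.
  g (successors {a}): φ is true.
For instance, at e:
  At e: ◇(¬◇s ∨ ¬□(r ∧ q)) requires ¬◇s ∨ ¬□(r ∧ q) at some successor in {a, b, d, g}.
    ¬◇s ∨ ¬□(r ∧ q) holds at a, so ◇(¬◇s ∨ ¬□(r ∧ q)) is true at e.
      At a: ¬◇s is true, ¬□(r ∧ q) is false, so ¬◇s ∨ ¬□(r ∧ q) is true.
Satisfying worlds: {c, d, e, f, g}

c, d, e, f, g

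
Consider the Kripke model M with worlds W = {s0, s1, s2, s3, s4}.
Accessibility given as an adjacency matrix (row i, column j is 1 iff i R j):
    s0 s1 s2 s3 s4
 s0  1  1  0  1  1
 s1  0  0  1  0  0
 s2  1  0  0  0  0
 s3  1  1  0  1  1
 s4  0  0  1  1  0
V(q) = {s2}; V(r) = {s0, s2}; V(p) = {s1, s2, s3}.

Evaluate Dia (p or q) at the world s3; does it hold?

Yes

At s3: Dia (p or q) requires p or q at some successor in {s0, s1, s3, s4}.
  p or q holds at s1, so Dia (p or q) is true at s3.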